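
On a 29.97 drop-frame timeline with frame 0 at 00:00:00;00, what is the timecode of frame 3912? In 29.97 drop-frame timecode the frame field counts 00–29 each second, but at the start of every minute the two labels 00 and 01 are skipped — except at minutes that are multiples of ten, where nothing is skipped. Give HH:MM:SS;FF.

Ten DF minutes hold 17982 frames, so frame 3912 lies in block 0 (frames 0–17981) with 3912 frames into that block.
The block's first minute is 1800 frames and the rest 1798 each; 3912 frames reaches minute 2, so 0 × 18 + 2 × 2 = 4 labels have been skipped so far.
Adding those back, label number 3912 + 4 = 3916 at 30 labels/s is 130 s + 16 f = 0 h 2 min 10 s frame 16, i.e. 00:02:10;16.

00:02:10;16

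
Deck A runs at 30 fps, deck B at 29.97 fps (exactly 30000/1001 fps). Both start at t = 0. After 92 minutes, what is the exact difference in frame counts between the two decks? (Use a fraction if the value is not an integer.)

165600/1001 frames

92 min = 5520 s.
A emits 30 × 5520 = 165600 frames; B emits 30000/1001 × 5520 = 165600000/1001.
Difference = 165600/1001 frames (≈ 165.4346); B is behind A.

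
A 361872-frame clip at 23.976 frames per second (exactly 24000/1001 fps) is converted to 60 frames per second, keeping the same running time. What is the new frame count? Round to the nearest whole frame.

Frames at target rate = 361872 × (60) / (24000/1001) = 22639617/25 ≈ 905584.680.
Nearest whole frame: 905585.

905585 frames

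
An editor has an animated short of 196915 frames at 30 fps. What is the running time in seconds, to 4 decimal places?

Running time = 196915 × 1/30 = 39383/6 s ≈ 6563.8333 s.

6563.8333 seconds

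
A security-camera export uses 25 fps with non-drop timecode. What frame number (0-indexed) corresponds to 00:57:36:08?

Total seconds to the label: (0 × 3600 + 57 × 60 + 36) = 3456.
Frame index = 3456 × 25 + 8 = 86408.

frame 86408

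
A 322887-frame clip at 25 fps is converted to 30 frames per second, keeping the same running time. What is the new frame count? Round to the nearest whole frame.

Frames at target rate = 322887 × (30) / (25) = 1937322/5 ≈ 387464.400.
Nearest whole frame: 387464.

387464 frames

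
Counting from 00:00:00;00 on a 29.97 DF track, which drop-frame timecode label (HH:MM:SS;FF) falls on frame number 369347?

03:25:23;27

Each 10-minute DF block holds 10 × 60 × 30 − 9 × 2 = 17982 frames. 369347 ÷ 17982 → 20 full blocks, remainder 9707.
Within the partial block the first minute is 1800 frames and each further minute 1798, so 5 further minute boundaries passed. Total skipped labels = 18 × 20 + 2 × 5 = 370.
Non-drop label index = 369347 + 370 = 369717; at 30 labels/s that is 03:25:23:27, i.e. DF 03:25:23;27.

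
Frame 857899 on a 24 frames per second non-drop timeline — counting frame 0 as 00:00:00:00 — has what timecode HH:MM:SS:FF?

857899 ÷ 24 = 35745 full seconds, remainder 19 frames.
35745 s = 9 h 55 min 45 s.
Timecode: 09:55:45:19.

09:55:45:19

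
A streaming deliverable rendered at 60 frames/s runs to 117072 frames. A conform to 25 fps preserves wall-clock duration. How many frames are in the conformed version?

Target frames = source frames × (target rate / source rate) = 117072 × (25)/(60) = 117072 × 5/12 = 48780.

48780 frames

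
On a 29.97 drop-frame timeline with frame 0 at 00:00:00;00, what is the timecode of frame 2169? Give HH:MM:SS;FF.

00:01:12;11

Ten DF minutes hold 17982 frames, so frame 2169 lies in block 0 (frames 0–17981) with 2169 frames into that block.
The block's first minute is 1800 frames and the rest 1798 each; 2169 frames reaches minute 1, so 0 × 18 + 1 × 2 = 2 labels have been skipped so far.
Adding those back, label number 2169 + 2 = 2171 at 30 labels/s is 72 s + 11 f = 0 h 1 min 12 s frame 11, i.e. 00:01:12;11.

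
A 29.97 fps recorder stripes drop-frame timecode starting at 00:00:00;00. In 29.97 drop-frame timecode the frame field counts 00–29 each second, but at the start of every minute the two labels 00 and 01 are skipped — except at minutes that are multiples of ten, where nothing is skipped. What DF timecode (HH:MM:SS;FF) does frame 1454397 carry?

13:28:48;13

Ten DF minutes hold 17982 frames, so frame 1454397 lies in block 80 (frames 1438560–1456541) with 15837 frames into that block.
The block's first minute is 1800 frames and the rest 1798 each; 15837 frames reaches minute 8, so 80 × 18 + 8 × 2 = 1456 labels have been skipped so far.
Adding those back, label number 1454397 + 1456 = 1455853 at 30 labels/s is 48528 s + 13 f = 13 h 28 min 48 s frame 13, i.e. 13:28:48;13.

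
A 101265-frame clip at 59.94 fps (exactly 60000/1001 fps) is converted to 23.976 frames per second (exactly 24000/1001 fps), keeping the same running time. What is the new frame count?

40506 frames

Target frames = source frames × (target rate / source rate) = 101265 × (24000/1001)/(60000/1001) = 101265 × 2/5 = 40506.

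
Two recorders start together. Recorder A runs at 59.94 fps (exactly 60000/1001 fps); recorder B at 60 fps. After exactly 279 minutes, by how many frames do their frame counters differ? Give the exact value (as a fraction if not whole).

279 min = 16740 s.
A emits 60000/1001 × 16740 = 1004400000/1001 frames; B emits 60 × 16740 = 1004400.
Difference = 1004400/1001 frames (≈ 1003.3966); B is ahead of A.

1004400/1001 frames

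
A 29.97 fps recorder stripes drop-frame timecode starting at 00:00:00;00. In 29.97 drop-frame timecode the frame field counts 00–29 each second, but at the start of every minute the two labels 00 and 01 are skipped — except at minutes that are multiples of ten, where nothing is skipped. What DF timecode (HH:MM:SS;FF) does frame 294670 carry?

Ten DF minutes hold 17982 frames, so frame 294670 lies in block 16 (frames 287712–305693) with 6958 frames into that block.
The block's first minute is 1800 frames and the rest 1798 each; 6958 frames reaches minute 3, so 16 × 18 + 3 × 2 = 294 labels have been skipped so far.
Adding those back, label number 294670 + 294 = 294964 at 30 labels/s is 9832 s + 4 f = 2 h 43 min 52 s frame 4, i.e. 02:43:52;04.

02:43:52;04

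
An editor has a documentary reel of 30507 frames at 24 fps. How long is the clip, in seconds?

Running time = 30507 / (24) = 1271.125 s.

1271.125 seconds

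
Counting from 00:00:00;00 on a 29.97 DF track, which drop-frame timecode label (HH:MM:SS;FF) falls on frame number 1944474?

Each 10-minute DF block holds 10 × 60 × 30 − 9 × 2 = 17982 frames. 1944474 ÷ 17982 → 108 full blocks, remainder 2418.
Within the partial block the first minute is 1800 frames and each further minute 1798, so 1 further minute boundary passed. Total skipped labels = 18 × 108 + 2 × 1 = 1946.
Non-drop label index = 1944474 + 1946 = 1946420; at 30 labels/s that is 18:01:20:20, i.e. DF 18:01:20;20.

18:01:20;20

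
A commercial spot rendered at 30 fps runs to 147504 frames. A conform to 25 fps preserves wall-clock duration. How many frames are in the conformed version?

122920 frames

Target frames = source frames × (target rate / source rate) = 147504 × (25)/(30) = 147504 × 5/6 = 122920.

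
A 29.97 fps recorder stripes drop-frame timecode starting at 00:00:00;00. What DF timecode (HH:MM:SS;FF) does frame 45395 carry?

00:25:14;21

Ten DF minutes hold 17982 frames, so frame 45395 lies in block 2 (frames 35964–53945) with 9431 frames into that block.
The block's first minute is 1800 frames and the rest 1798 each; 9431 frames reaches minute 5, so 2 × 18 + 5 × 2 = 46 labels have been skipped so far.
Adding those back, label number 45395 + 46 = 45441 at 30 labels/s is 1514 s + 21 f = 0 h 25 min 14 s frame 21, i.e. 00:25:14;21.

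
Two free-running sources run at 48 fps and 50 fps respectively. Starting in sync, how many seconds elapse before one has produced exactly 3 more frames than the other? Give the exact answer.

The gap grows by |50 − 48| = 2 frames per second.
Time for a 3-frame gap: 3 ÷ (2) = 1.5 s.

1.5 seconds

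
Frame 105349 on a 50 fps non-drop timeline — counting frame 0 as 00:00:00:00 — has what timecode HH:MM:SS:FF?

105349 ÷ 50 = 2106 full seconds, remainder 49 frames.
2106 s = 0 h 35 min 6 s.
Timecode: 00:35:06:49.

00:35:06:49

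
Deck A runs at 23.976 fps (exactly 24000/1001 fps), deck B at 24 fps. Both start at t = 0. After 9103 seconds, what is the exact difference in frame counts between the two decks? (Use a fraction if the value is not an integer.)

A emits 24000/1001 × 9103 = 218472000/1001 frames; B emits 24 × 9103 = 218472.
Difference = 218472/1001 frames (≈ 218.2537); B is ahead of A.

218472/1001 frames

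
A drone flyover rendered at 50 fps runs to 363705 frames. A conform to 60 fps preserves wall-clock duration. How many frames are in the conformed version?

436446 frames

Target frames = source frames × (target rate / source rate) = 363705 × (60)/(50) = 363705 × 6/5 = 436446.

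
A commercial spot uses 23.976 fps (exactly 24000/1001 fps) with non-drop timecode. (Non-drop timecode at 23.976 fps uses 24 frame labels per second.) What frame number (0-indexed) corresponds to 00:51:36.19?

frame 74323

Total seconds to the label: (0 × 3600 + 51 × 60 + 36) = 3096.
Frame index = 3096 × 24 + 19 = 74323.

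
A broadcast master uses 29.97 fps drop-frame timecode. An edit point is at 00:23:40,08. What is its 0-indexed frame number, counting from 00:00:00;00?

As if non-drop at 30 labels/s: (0 × 3600 + 23 × 60 + 40) × 30 + 8 = 42608.
Minute boundaries passed: 23; those not divisible by 10: 23 − 2 = 21; dropped labels = 2 × 21 = 42.
Actual frame index = 42608 − 42 = 42566.

42566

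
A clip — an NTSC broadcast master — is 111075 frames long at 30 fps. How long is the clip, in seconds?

3702.5 seconds

Running time = 111075 / (30) = 3702.5 s.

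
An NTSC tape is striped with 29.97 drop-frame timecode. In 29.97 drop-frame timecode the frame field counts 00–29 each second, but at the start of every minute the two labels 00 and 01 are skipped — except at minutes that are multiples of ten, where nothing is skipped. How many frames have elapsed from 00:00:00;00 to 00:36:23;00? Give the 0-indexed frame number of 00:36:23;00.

Complete 10-minute blocks: 3, each 17982 frames → 53946.
Remaining 6 whole minutes in the current block: 1800 + 5 × 1798 = 10790 frames.
Within the current minute: 23 × 30 + 0 − 2 = 688 (labels ;00/;01 skipped at this minute). Total = 53946 + 10790 + 688 = 65424.

65424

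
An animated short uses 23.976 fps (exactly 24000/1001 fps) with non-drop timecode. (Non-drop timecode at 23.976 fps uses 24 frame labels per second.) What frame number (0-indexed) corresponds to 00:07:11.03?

Total seconds to the label: (0 × 3600 + 7 × 60 + 11) = 431.
Frame index = 431 × 24 + 3 = 10347.

10347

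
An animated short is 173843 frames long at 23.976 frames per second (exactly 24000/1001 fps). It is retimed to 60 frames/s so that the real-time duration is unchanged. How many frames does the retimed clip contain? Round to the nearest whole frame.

435042 frames

Frames at target rate = 173843 × (60) / (24000/1001) = 174016843/400 ≈ 435042.107.
Nearest whole frame: 435042.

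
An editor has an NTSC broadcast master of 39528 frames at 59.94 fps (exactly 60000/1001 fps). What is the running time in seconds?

659.4588 seconds

Running time = 39528 / (60000/1001) = 659.4588 s.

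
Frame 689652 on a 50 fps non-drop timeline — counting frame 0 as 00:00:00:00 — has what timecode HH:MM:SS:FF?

689652 ÷ 50 = 13793 full seconds, remainder 2 frames.
13793 s = 3 h 49 min 53 s.
Timecode: 03:49:53:02.

03:49:53:02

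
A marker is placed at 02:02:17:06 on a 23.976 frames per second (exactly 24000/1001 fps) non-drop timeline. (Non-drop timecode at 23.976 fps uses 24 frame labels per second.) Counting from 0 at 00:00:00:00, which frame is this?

Total seconds to the label: (2 × 3600 + 2 × 60 + 17) = 7337.
Frame index = 7337 × 24 + 6 = 176094.

frame 176094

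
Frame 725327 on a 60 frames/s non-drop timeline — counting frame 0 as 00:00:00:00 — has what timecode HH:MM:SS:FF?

03:21:28:47

725327 ÷ 60 = 12088 full seconds, remainder 47 frames.
12088 s = 3 h 21 min 28 s.
Timecode: 03:21:28:47.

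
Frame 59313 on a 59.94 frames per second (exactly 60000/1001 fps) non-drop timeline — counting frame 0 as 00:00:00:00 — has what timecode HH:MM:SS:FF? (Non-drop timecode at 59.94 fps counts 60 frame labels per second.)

00:16:28:33

59313 ÷ 60 = 988 full seconds, remainder 33 frames.
988 s = 0 h 16 min 28 s.
Timecode: 00:16:28:33.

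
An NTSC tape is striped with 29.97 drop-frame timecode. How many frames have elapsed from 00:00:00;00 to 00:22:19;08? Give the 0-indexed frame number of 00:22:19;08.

40138

As if non-drop at 30 labels/s: (0 × 3600 + 22 × 60 + 19) × 30 + 8 = 40178.
Minute boundaries passed: 22; those not divisible by 10: 22 − 2 = 20; dropped labels = 2 × 20 = 40.
Actual frame index = 40178 − 40 = 40138.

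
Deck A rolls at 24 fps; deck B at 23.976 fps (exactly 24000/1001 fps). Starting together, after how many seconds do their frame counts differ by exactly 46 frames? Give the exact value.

The gap grows by |24000/1001 − 24| = 24/1001 frames per second.
Time for a 46-frame gap: 46 ÷ (24/1001) = 23023/12 s.

23023/12 seconds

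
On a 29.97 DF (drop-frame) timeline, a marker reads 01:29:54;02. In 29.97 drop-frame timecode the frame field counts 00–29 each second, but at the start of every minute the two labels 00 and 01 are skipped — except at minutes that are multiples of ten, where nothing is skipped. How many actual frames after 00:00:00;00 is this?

161660

As if non-drop at 30 labels/s: (1 × 3600 + 29 × 60 + 54) × 30 + 2 = 161822.
Minute boundaries passed: 89; those not divisible by 10: 89 − 8 = 81; dropped labels = 2 × 81 = 162.
Actual frame index = 161822 − 162 = 161660.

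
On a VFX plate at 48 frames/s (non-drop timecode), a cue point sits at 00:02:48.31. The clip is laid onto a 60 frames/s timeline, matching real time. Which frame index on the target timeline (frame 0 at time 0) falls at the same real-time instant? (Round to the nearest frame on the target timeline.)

frame 10119

Source frame index: (0×3600 + 2×60 + 48) × 48 + 31 = 8095.
Real time: 8095 / (48) = 8095/48 s.
Target frame: (8095/48) × (60) = 40475/4 ≈ 10118.750 → 10119.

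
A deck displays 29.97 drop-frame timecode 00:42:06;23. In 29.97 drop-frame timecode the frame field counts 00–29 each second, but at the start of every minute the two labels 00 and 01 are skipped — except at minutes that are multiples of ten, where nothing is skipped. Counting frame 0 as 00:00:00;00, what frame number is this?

As if non-drop at 30 labels/s: (0 × 3600 + 42 × 60 + 6) × 30 + 23 = 75803.
Minute boundaries passed: 42; those not divisible by 10: 42 − 4 = 38; dropped labels = 2 × 38 = 76.
Actual frame index = 75803 − 76 = 75727.

75727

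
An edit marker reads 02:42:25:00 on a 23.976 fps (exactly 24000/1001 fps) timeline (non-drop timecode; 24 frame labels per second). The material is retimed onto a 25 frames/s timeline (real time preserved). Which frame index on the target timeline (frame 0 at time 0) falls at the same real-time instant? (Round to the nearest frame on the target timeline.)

frame 243869

Source frame index: (2×3600 + 42×60 + 25) × 24 + 0 = 233880.
Real time: 233880 / (24000/1001) = 1950949/200 s.
Target frame: (1950949/200) × (25) = 1950949/8 ≈ 243868.625 → 243869.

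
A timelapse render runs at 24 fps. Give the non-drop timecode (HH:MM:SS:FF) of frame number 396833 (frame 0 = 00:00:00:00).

396833 ÷ 24 = 16534 full seconds, remainder 17 frames.
16534 s = 4 h 35 min 34 s.
Timecode: 04:35:34:17.

04:35:34:17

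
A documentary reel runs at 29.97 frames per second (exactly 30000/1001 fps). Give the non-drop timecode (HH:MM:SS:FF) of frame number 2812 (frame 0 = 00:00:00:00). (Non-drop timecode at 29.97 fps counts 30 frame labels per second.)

00:01:33:22

2812 ÷ 30 = 93 full seconds, remainder 22 frames.
93 s = 0 h 1 min 33 s.
Timecode: 00:01:33:22.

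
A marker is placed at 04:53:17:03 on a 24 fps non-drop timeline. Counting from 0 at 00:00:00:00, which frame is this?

Total seconds to the label: (4 × 3600 + 53 × 60 + 17) = 17597.
Frame index = 17597 × 24 + 3 = 422331.

422331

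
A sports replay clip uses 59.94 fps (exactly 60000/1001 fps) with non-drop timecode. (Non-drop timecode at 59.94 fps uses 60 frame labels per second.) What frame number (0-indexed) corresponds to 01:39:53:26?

359606

Total seconds to the label: (1 × 3600 + 39 × 60 + 53) = 5993.
Frame index = 5993 × 60 + 26 = 359606.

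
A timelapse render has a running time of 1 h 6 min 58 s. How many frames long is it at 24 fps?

1 h 6 min 58 s = 4018 s.
Frames = 4018 × 24 = 96432.

96432 frames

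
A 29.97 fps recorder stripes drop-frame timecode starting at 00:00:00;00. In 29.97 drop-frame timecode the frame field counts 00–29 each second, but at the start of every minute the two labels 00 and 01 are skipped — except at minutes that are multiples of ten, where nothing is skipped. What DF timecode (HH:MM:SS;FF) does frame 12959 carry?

Ten DF minutes hold 17982 frames, so frame 12959 lies in block 0 (frames 0–17981) with 12959 frames into that block.
The block's first minute is 1800 frames and the rest 1798 each; 12959 frames reaches minute 7, so 0 × 18 + 7 × 2 = 14 labels have been skipped so far.
Adding those back, label number 12959 + 14 = 12973 at 30 labels/s is 432 s + 13 f = 0 h 7 min 12 s frame 13, i.e. 00:07:12;13.

00:07:12;13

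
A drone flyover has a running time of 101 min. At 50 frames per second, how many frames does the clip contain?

101 min = 6060 s.
Frames = 6060 × 50 = 303000.

303000 frames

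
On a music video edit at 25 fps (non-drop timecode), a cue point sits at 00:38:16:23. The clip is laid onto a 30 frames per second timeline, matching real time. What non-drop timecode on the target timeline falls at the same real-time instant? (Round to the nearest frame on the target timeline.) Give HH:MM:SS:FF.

Source frame index: (0×3600 + 38×60 + 16) × 25 + 23 = 57423.
Real time: 57423 / (25) = 57423/25 s.
Target frame: (57423/25) × (30) = 344538/5 ≈ 68907.600 → 68908.
At 30 labels/s: frame 68908 → 00:38:16:28.

00:38:16:28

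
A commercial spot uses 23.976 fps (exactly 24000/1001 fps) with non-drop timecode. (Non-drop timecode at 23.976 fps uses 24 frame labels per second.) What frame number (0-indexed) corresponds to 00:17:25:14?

Total seconds to the label: (0 × 3600 + 17 × 60 + 25) = 1045.
Frame index = 1045 × 24 + 14 = 25094.

25094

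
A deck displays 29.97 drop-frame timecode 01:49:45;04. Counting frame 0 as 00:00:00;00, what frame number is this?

Complete 10-minute blocks: 10, each 17982 frames → 179820.
Remaining 9 whole minutes in the current block: 1800 + 8 × 1798 = 16184 frames.
Within the current minute: 45 × 30 + 4 − 2 = 1352 (labels ;00/;01 skipped at this minute). Total = 179820 + 16184 + 1352 = 197356.

197356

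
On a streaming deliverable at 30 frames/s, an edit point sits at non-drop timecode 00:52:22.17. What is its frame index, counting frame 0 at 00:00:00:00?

94277

Total seconds to the label: (0 × 3600 + 52 × 60 + 22) = 3142.
Frame index = 3142 × 30 + 17 = 94277.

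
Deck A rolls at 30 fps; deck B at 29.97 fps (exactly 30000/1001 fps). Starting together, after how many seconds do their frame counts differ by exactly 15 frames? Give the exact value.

500.5 seconds

The gap grows by |30000/1001 − 30| = 30/1001 frames per second.
Time for a 15-frame gap: 15 ÷ (30/1001) = 500.5 s.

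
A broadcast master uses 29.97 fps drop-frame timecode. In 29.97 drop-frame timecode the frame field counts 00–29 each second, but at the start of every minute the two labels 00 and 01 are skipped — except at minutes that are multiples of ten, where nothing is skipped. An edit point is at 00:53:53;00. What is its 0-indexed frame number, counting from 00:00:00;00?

Complete 10-minute blocks: 5, each 17982 frames → 89910.
Remaining 3 whole minutes in the current block: 1800 + 2 × 1798 = 5396 frames.
Within the current minute: 53 × 30 + 0 − 2 = 1588 (labels ;00/;01 skipped at this minute). Total = 89910 + 5396 + 1588 = 96894.

96894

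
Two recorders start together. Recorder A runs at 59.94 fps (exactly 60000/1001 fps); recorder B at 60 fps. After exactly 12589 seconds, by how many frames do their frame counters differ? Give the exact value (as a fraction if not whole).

A emits 60000/1001 × 12589 = 755340000/1001 frames; B emits 60 × 12589 = 755340.
Difference = 755340/1001 frames (≈ 754.5854); B is ahead of A.

755340/1001 frames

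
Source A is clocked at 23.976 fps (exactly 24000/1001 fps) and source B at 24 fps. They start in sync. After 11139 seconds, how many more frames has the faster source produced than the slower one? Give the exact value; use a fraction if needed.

267336/1001 frames

A emits 24000/1001 × 11139 = 267336000/1001 frames; B emits 24 × 11139 = 267336.
Difference = 267336/1001 frames (≈ 267.0689); B is ahead of A.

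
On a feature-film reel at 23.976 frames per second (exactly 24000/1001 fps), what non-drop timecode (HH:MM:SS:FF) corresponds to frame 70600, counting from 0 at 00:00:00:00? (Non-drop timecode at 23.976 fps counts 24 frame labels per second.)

00:49:01:16

70600 ÷ 24 = 2941 full seconds, remainder 16 frames.
2941 s = 0 h 49 min 1 s.
Timecode: 00:49:01:16.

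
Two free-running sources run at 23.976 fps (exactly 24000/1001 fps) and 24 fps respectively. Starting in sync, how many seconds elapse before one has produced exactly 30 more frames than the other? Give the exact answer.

The gap grows by |24 − 24000/1001| = 24/1001 frames per second.
Time for a 30-frame gap: 30 ÷ (24/1001) = 1251.25 s.

1251.25 seconds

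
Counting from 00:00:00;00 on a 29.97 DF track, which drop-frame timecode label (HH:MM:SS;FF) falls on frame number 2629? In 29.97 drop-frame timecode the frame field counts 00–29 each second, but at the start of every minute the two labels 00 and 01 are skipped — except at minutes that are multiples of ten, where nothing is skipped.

Each 10-minute DF block holds 10 × 60 × 30 − 9 × 2 = 17982 frames. 2629 ÷ 17982 → 0 full blocks, remainder 2629.
Within the partial block the first minute is 1800 frames and each further minute 1798, so 1 further minute boundary passed. Total skipped labels = 18 × 0 + 2 × 1 = 2.
Non-drop label index = 2629 + 2 = 2631; at 30 labels/s that is 00:01:27:21, i.e. DF 00:01:27;21.

00:01:27;21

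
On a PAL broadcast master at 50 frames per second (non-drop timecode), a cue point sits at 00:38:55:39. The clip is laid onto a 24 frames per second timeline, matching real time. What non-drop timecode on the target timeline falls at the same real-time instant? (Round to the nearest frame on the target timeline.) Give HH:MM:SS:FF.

00:38:55:19

Source frame index: (0×3600 + 38×60 + 55) × 50 + 39 = 116789.
Real time: 116789 / (50) = 116789/50 s.
Target frame: (116789/50) × (24) = 1401468/25 ≈ 56058.720 → 56059.
At 24 labels/s: frame 56059 → 00:38:55:19.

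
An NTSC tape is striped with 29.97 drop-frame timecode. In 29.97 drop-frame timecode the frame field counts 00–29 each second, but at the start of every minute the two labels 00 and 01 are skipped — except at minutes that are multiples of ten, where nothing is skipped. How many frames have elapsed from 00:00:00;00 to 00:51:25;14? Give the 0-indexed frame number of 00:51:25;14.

As if non-drop at 30 labels/s: (0 × 3600 + 51 × 60 + 25) × 30 + 14 = 92564.
Minute boundaries passed: 51; those not divisible by 10: 51 − 5 = 46; dropped labels = 2 × 46 = 92.
Actual frame index = 92564 − 92 = 92472.

92472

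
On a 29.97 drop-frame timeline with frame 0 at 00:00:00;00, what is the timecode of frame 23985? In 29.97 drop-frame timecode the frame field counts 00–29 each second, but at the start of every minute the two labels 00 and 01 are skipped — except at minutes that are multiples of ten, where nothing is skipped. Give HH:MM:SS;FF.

Ten DF minutes hold 17982 frames, so frame 23985 lies in block 1 (frames 17982–35963) with 6003 frames into that block.
The block's first minute is 1800 frames and the rest 1798 each; 6003 frames reaches minute 3, so 1 × 18 + 3 × 2 = 24 labels have been skipped so far.
Adding those back, label number 23985 + 24 = 24009 at 30 labels/s is 800 s + 9 f = 0 h 13 min 20 s frame 9, i.e. 00:13:20;09.

00:13:20;09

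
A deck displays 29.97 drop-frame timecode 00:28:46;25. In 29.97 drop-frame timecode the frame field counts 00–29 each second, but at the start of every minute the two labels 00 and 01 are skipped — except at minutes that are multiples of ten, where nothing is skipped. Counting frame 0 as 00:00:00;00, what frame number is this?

As if non-drop at 30 labels/s: (0 × 3600 + 28 × 60 + 46) × 30 + 25 = 51805.
Minute boundaries passed: 28; those not divisible by 10: 28 − 2 = 26; dropped labels = 2 × 26 = 52.
Actual frame index = 51805 − 52 = 51753.

51753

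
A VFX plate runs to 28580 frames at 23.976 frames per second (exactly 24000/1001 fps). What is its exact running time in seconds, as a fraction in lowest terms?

Running time = 28580 ÷ (24000/1001) = 28580 × 1001/24000 = 1430429/1200 s.

1430429/1200 seconds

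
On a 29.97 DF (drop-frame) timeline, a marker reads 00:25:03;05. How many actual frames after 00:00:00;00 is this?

Complete 10-minute blocks: 2, each 17982 frames → 35964.
Remaining 5 whole minutes in the current block: 1800 + 4 × 1798 = 8992 frames.
Within the current minute: 3 × 30 + 5 − 2 = 93 (labels ;00/;01 skipped at this minute). Total = 35964 + 8992 + 93 = 45049.

45049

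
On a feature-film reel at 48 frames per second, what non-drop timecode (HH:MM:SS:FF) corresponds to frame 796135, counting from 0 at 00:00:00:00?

796135 ÷ 48 = 16586 full seconds, remainder 7 frames.
16586 s = 4 h 36 min 26 s.
Timecode: 04:36:26:07.

04:36:26:07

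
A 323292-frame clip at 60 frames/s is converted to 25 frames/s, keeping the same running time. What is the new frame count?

Target frames = source frames × (target rate / source rate) = 323292 × (25)/(60) = 323292 × 5/12 = 134705.

134705 frames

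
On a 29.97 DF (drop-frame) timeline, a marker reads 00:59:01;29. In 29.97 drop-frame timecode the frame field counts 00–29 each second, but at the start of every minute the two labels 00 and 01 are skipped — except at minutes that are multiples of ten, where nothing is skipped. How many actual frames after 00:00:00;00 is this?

As if non-drop at 30 labels/s: (0 × 3600 + 59 × 60 + 1) × 30 + 29 = 106259.
Minute boundaries passed: 59; those not divisible by 10: 59 − 5 = 54; dropped labels = 2 × 54 = 108.
Actual frame index = 106259 − 108 = 106151.

106151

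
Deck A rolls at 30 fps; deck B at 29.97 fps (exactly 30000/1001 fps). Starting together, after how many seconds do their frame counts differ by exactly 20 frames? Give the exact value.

The gap grows by |30000/1001 − 30| = 30/1001 frames per second.
Time for a 20-frame gap: 20 ÷ (30/1001) = 2002/3 s.

2002/3 seconds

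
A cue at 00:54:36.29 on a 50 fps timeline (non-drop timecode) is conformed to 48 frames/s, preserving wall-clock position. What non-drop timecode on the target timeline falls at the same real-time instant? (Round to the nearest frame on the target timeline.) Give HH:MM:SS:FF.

Source frame index: (0×3600 + 54×60 + 36) × 50 + 29 = 163829.
Real time: 163829 / (50) = 163829/50 s.
Target frame: (163829/50) × (48) = 3931896/25 ≈ 157275.840 → 157276.
At 48 labels/s: frame 157276 → 00:54:36:28.

00:54:36:28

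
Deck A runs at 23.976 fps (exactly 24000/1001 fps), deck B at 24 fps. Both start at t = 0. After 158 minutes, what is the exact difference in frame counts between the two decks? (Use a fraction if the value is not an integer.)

227520/1001 frames

158 min = 9480 s.
A emits 24000/1001 × 9480 = 227520000/1001 frames; B emits 24 × 9480 = 227520.
Difference = 227520/1001 frames (≈ 227.2927); B is ahead of A.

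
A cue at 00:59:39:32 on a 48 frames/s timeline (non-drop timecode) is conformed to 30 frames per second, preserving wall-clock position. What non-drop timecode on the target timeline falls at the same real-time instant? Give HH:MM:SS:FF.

00:59:39:20

Source frame index: (0×3600 + 59×60 + 39) × 48 + 32 = 171824.
Real time: 171824 / (48) = 10739/3 s.
Target frame: (10739/3) × (30) = 107390.
At 30 labels/s: frame 107390 → 00:59:39:20.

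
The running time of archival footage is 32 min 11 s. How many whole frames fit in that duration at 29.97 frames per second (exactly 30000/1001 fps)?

57872 frames

32 min 11 s = 1931 s.
Frames = 1931 × 30000/1001 = 57930000/1001 ≈ 57872.1279.
Complete frames: 57872.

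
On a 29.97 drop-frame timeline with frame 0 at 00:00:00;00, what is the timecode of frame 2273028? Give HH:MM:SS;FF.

21:04:03;14

Each 10-minute DF block holds 10 × 60 × 30 − 9 × 2 = 17982 frames. 2273028 ÷ 17982 → 126 full blocks, remainder 7296.
Within the partial block the first minute is 1800 frames and each further minute 1798, so 4 further minute boundaries passed. Total skipped labels = 18 × 126 + 2 × 4 = 2276.
Non-drop label index = 2273028 + 2276 = 2275304; at 30 labels/s that is 21:04:03:14, i.e. DF 21:04:03;14.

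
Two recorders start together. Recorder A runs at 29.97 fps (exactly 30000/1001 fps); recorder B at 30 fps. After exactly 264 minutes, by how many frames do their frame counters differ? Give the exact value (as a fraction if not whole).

264 min = 15840 s.
A emits 30000/1001 × 15840 = 43200000/91 frames; B emits 30 × 15840 = 475200.
Difference = 43200/91 frames (≈ 474.7253); B is ahead of A.

43200/91 frames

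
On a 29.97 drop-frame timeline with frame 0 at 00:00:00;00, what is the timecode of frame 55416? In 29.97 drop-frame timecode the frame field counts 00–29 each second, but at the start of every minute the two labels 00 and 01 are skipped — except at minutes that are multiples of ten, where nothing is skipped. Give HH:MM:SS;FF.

Ten DF minutes hold 17982 frames, so frame 55416 lies in block 3 (frames 53946–71927) with 1470 frames into that block.
The block's first minute is 1800 frames and the rest 1798 each; 1470 frames reaches minute 0, so 3 × 18 + 0 × 2 = 54 labels have been skipped so far.
Adding those back, label number 55416 + 54 = 55470 at 30 labels/s is 1849 s + 0 f = 0 h 30 min 49 s frame 0, i.e. 00:30:49;00.

00:30:49;00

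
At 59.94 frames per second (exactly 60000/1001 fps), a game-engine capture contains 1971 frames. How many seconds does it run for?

32.88285 seconds

Running time = 1971 / (60000/1001) = 32.88285 s.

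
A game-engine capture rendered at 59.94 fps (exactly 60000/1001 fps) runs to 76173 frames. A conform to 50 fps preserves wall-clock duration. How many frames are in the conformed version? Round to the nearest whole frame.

63541 frames

Frames at target rate = 76173 × (50) / (60000/1001) = 25416391/400 ≈ 63540.978.
Nearest whole frame: 63541.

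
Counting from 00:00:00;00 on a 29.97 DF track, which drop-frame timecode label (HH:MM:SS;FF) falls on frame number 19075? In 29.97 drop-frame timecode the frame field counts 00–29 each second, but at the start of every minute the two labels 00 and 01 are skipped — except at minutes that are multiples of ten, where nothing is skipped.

Each 10-minute DF block holds 10 × 60 × 30 − 9 × 2 = 17982 frames. 19075 ÷ 17982 → 1 full block, remainder 1093.
Within the partial block the first minute is 1800 frames and each further minute 1798, so 0 further minute boundaries passed. Total skipped labels = 18 × 1 + 2 × 0 = 18.
Non-drop label index = 19075 + 18 = 19093; at 30 labels/s that is 00:10:36:13, i.e. DF 00:10:36;13.

00:10:36;13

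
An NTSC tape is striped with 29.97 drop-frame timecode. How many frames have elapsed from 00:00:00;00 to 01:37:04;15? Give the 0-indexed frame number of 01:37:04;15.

Complete 10-minute blocks: 9, each 17982 frames → 161838.
Remaining 7 whole minutes in the current block: 1800 + 6 × 1798 = 12588 frames.
Within the current minute: 4 × 30 + 15 − 2 = 133 (labels ;00/;01 skipped at this minute). Total = 161838 + 12588 + 133 = 174559.

174559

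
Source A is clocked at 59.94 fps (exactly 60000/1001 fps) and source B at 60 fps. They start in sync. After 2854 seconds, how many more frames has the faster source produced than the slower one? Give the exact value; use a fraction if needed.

A emits 60000/1001 × 2854 = 171240000/1001 frames; B emits 60 × 2854 = 171240.
Difference = 171240/1001 frames (≈ 171.0689); B is ahead of A.

171240/1001 frames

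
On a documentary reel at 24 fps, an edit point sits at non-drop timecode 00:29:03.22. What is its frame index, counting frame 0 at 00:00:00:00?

Total seconds to the label: (0 × 3600 + 29 × 60 + 3) = 1743.
Frame index = 1743 × 24 + 22 = 41854.

frame 41854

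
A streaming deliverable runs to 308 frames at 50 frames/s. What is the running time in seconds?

6.16 seconds

Running time = 308 / (50) = 6.16 s.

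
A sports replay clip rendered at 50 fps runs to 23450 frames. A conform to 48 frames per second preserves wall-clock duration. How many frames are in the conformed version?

22512 frames

Target frames = source frames × (target rate / source rate) = 23450 × (48)/(50) = 23450 × 24/25 = 22512.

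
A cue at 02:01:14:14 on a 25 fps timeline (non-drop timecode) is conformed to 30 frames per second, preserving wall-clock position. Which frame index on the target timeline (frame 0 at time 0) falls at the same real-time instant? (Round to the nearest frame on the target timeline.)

frame 218237

Source frame index: (2×3600 + 1×60 + 14) × 25 + 14 = 181864.
Real time: 181864 / (25) = 181864/25 s.
Target frame: (181864/25) × (30) = 1091184/5 ≈ 218236.800 → 218237.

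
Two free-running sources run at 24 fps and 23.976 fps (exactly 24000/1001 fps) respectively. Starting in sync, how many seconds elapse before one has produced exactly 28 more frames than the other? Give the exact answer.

7007/6 seconds

The gap grows by |24000/1001 − 24| = 24/1001 frames per second.
Time for a 28-frame gap: 28 ÷ (24/1001) = 7007/6 s.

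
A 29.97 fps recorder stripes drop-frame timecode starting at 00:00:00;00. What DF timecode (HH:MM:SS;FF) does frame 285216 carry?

Each 10-minute DF block holds 10 × 60 × 30 − 9 × 2 = 17982 frames. 285216 ÷ 17982 → 15 full blocks, remainder 15486.
Within the partial block the first minute is 1800 frames and each further minute 1798, so 8 further minute boundaries passed. Total skipped labels = 18 × 15 + 2 × 8 = 286.
Non-drop label index = 285216 + 286 = 285502; at 30 labels/s that is 02:38:36:22, i.e. DF 02:38:36;22.

02:38:36;22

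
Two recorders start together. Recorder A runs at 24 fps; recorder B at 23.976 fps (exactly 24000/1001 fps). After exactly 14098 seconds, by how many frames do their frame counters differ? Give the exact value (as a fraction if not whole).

A emits 24 × 14098 = 338352 frames; B emits 24000/1001 × 14098 = 48336000/143.
Difference = 48336/143 frames (≈ 338.0140); B is behind A.

48336/143 frames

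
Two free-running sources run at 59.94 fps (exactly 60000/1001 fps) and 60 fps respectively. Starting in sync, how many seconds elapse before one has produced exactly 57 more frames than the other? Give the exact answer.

The gap grows by |60 − 60000/1001| = 60/1001 frames per second.
Time for a 57-frame gap: 57 ÷ (60/1001) = 950.95 s.

950.95 seconds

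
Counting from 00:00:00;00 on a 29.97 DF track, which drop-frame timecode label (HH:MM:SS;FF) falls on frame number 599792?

Ten DF minutes hold 17982 frames, so frame 599792 lies in block 33 (frames 593406–611387) with 6386 frames into that block.
The block's first minute is 1800 frames and the rest 1798 each; 6386 frames reaches minute 3, so 33 × 18 + 3 × 2 = 600 labels have been skipped so far.
Adding those back, label number 599792 + 600 = 600392 at 30 labels/s is 20013 s + 2 f = 5 h 33 min 33 s frame 2, i.e. 05:33:33;02.

05:33:33;02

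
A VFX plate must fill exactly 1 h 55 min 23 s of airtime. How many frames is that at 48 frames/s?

332304 frames

1 h 55 min 23 s = 6923 s.
Frames = 6923 × 48 = 332304.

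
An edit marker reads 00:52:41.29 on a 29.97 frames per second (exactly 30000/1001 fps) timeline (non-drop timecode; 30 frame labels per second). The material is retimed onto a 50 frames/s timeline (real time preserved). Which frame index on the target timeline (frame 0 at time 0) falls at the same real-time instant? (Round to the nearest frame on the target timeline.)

frame 158256

Source frame index: (0×3600 + 52×60 + 41) × 30 + 29 = 94859.
Real time: 94859 / (30000/1001) = 94953859/30000 s.
Target frame: (94953859/30000) × (50) = 94953859/600 ≈ 158256.432 → 158256.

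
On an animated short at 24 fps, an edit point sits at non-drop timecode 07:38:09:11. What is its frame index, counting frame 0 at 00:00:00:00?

Total seconds to the label: (7 × 3600 + 38 × 60 + 9) = 27489.
Frame index = 27489 × 24 + 11 = 659747.

659747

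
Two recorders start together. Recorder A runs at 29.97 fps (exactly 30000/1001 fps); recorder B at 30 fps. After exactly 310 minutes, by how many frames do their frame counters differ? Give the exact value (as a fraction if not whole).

310 min = 18600 s.
A emits 30000/1001 × 18600 = 558000000/1001 frames; B emits 30 × 18600 = 558000.
Difference = 558000/1001 frames (≈ 557.4426); B is ahead of A.

558000/1001 frames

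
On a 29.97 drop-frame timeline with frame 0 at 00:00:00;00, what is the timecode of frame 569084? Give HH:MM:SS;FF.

Ten DF minutes hold 17982 frames, so frame 569084 lies in block 31 (frames 557442–575423) with 11642 frames into that block.
The block's first minute is 1800 frames and the rest 1798 each; 11642 frames reaches minute 6, so 31 × 18 + 6 × 2 = 570 labels have been skipped so far.
Adding those back, label number 569084 + 570 = 569654 at 30 labels/s is 18988 s + 14 f = 5 h 16 min 28 s frame 14, i.e. 05:16:28;14.

05:16:28;14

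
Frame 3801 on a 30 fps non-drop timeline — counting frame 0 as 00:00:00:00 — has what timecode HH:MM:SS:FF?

00:02:06:21

3801 ÷ 30 = 126 full seconds, remainder 21 frames.
126 s = 0 h 2 min 6 s.
Timecode: 00:02:06:21.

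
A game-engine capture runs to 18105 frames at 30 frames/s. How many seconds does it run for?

603.5 seconds

Running time = 18105 / (30) = 603.5 s.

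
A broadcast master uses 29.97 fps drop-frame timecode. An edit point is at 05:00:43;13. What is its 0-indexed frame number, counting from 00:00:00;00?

As if non-drop at 30 labels/s: (5 × 3600 + 0 × 60 + 43) × 30 + 13 = 541303.
Minute boundaries passed: 300; those not divisible by 10: 300 − 30 = 270; dropped labels = 2 × 270 = 540.
Actual frame index = 541303 − 540 = 540763.

540763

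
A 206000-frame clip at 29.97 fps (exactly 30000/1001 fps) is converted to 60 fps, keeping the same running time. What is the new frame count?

Target frames = source frames × (target rate / source rate) = 206000 × (60)/(30000/1001) = 206000 × 1001/500 = 412412.

412412 frames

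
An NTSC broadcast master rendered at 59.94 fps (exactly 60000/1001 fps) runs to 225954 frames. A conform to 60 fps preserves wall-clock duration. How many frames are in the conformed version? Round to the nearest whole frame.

226180 frames

Frames at target rate = 225954 × (60) / (60000/1001) = 113089977/500 ≈ 226179.954.
Nearest whole frame: 226180.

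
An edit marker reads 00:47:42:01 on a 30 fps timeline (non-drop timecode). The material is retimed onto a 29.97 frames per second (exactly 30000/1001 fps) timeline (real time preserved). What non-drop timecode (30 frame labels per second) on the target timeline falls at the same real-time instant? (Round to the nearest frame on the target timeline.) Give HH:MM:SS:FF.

00:47:39:05

Source frame index: (0×3600 + 47×60 + 42) × 30 + 1 = 85861.
Real time: 85861 / (30) = 85861/30 s.
Target frame: (85861/30) × (30000/1001) = 85861000/1001 ≈ 85775.225 → 85775.
At 30 labels/s: frame 85775 → 00:47:39:05.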